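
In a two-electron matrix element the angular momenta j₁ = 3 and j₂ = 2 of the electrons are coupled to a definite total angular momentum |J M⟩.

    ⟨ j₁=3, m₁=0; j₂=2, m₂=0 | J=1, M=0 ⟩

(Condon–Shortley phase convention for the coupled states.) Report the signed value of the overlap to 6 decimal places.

j₁+j₂−J=4  J+j₁−j₂=2  J−j₁+j₂=0  j₁+j₂+J+1=7
(j₁±m₁, j₂±m₂, J±M) = (3,3,2,2,1,1)
P² = 144/35
sum k=2..2:
  [2] +1/4 = 1/4
S = 1/4
C² = P²·S² = 9/35 ; C = +0.507093

+0.507093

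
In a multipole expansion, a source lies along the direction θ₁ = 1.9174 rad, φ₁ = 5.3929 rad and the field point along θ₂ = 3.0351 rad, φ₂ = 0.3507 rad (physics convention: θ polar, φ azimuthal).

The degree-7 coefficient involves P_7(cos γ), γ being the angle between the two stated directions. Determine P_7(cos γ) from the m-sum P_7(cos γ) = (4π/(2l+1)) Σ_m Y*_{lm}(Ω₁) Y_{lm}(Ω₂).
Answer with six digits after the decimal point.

-0.086670

Addition theorem: P_7(cos γ) = (4π/15) Σ_m Y*_{lm}(Ω₁) Y_{lm}(Ω₂), m = −7…7:
  m=-7: Y*=+0.325125+0.016657i  Y=-0.000000-0.000000i  product -0.000000-0.000000i
  m=-6: Y*=-0.258959-0.355674i  Y=+0.000001+0.000002i  product +0.000000-0.000001i
  m=-5: Y*=-0.034852+0.130506i  Y=-0.000011-0.000058i  product +0.000008+0.000001i
  m=-4: Y*=-0.267204+0.119181i  Y=-0.000153+0.000905i  product -0.000067-0.000260i
  m=-3: Y*=+0.222481+0.113219i  Y=+0.005107-0.008946i  product +0.002149-0.001412i
  m=-2: Y*=+0.041222+0.193617i  Y=-0.061806+0.052206i  product -0.012656-0.009815i
  m=-1: Y*=+0.175625-0.216953i  Y=+0.377587-0.138130i  product +0.036346-0.106178i
  m=+0: Y*=+0.167445-0.000000i  Y=-0.925772+0.000000i  product -0.155016+0.000000i
  m=+1: Y*=-0.175625-0.216953i  Y=-0.377587-0.138130i  product +0.036346+0.106178i
  m=+2: Y*=+0.041222-0.193617i  Y=-0.061806-0.052206i  product -0.012656+0.009815i
  m=+3: Y*=-0.222481+0.113219i  Y=-0.005107-0.008946i  product +0.002149+0.001412i
  m=+4: Y*=-0.267204-0.119181i  Y=-0.000153-0.000905i  product -0.000067+0.000260i
  m=+5: Y*=+0.034852+0.130506i  Y=+0.000011-0.000058i  product +0.000008-0.000001i
  m=+6: Y*=-0.258959+0.355674i  Y=+0.000001-0.000002i  product +0.000000+0.000001i
  m=+7: Y*=-0.325125+0.016657i  Y=+0.000000-0.000000i  product -0.000000+0.000000i
Accumulated sum -0.103455+0.000000i; after 4π/(2l+1) scaling, -0.086670+0.000000i ⇒ P_7 = -0.086670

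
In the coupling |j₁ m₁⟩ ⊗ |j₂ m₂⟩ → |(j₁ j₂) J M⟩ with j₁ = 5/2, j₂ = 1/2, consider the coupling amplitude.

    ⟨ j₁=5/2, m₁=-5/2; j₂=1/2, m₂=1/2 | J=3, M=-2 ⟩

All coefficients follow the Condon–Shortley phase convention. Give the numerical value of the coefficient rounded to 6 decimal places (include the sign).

+√(1/6) ≈ +0.408248

j₁+j₂−J=0  J+j₁−j₂=5  J−j₁+j₂=1  j₁+j₂+J+1=7
(j₁±m₁, j₂±m₂, J±M) = (0,5,1,0,1,5)
P² = 2400
sum k=0..0:
  [0] +1/120 = 1/120
S = 1/120
C² = P²·S² = 1/6 ; C = +0.408248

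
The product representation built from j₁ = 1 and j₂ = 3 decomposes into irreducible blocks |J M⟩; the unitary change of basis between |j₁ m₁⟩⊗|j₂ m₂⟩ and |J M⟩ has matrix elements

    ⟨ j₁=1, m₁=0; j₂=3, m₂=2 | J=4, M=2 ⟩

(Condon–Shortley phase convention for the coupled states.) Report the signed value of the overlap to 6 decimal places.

+√(3/7) ≈ +0.654654

triangle: 0!×2!×6!/9! = 1440/362880
(j±m)!: 1!×1!×5!×1!×6!×2! = 172800
prefactor² = (2J+1)×Δ×N² = 43200/7
  k=0: +1/(0!×0!×1!×5!×1!×1!) = 1/120
Σ = 1/120  ⇒  CG² = 43200/7×(1/120)² = 3/7
CG = +√(3/7) = +0.654654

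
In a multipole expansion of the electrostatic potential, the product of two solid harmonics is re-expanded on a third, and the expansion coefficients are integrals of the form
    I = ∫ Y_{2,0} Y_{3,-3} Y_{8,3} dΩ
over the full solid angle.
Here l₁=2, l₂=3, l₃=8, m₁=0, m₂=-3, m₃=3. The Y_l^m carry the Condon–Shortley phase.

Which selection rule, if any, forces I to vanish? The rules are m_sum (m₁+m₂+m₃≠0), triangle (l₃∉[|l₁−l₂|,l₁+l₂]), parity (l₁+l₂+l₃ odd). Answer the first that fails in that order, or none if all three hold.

azimuthal sum: 0 − 3 + 3 = 0  ✓
l₃ must lie in [1,5]; have l₃=8  ✗
L = 2 + 3 + 8 = 13 (odd)

triangle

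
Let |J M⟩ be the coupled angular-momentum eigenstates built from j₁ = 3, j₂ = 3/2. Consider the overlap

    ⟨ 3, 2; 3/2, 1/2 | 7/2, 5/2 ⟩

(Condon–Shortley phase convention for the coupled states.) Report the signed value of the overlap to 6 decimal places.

triangle: 1!·5!·2!/9! = 240/362880
(j±m)!: 5!·1!·2!·1!·6!·1! = 172800
prefactor² = (2J+1)·Δ·N² = 6400/7
  k=0: +1/(0!·1!·1!·2!·4!·0!) = 1/48
  k=1: −1/(1!·0!·0!·1!·5!·1!) = -1/120
Σ = 1/80  ⇒  CG² = 6400/7·(1/80)² = 1/7
CG = +√(1/7) = +0.377964

+√(1/7) = +0.377964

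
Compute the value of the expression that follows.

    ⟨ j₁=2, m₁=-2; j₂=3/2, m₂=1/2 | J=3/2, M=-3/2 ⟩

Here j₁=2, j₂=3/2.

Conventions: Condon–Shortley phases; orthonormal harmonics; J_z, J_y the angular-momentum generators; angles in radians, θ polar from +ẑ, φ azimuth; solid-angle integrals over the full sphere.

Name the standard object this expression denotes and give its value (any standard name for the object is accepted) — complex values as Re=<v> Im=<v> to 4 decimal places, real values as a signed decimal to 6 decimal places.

Clebsch–Gordan coefficient, +√(2/5) ≈ +0.632456

This is a Clebsch–Gordan (vector-coupling) coefficient.
j₁+j₂−J=2  J+j₁−j₂=2  J−j₁+j₂=1  j₁+j₂+J+1=6
(j₁±m₁, j₂±m₂, J±M) = (0,4,2,1,0,3)
P² = 32/5
sum k=2..2:
  [2] +1/4 = 1/4
S = 1/4
C² = P²·S² = 2/5 ; C = +0.632456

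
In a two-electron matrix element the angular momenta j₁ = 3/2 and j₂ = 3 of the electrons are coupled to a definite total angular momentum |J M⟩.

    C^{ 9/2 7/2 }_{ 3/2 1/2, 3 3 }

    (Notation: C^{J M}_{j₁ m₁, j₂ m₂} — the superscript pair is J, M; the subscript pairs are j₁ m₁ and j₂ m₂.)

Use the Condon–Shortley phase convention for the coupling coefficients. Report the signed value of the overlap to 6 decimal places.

+√(1/3) = +0.577350

j₁+j₂−J=0  J+j₁−j₂=3  J−j₁+j₂=6  j₁+j₂+J+1=10
(j₁±m₁, j₂±m₂, J±M) = (2,1,6,0,8,1)
P² = 691200
sum k=0..0:
  [0] +1/1440 = 1/1440
S = 1/1440
C² = P²·S² = 1/3 ; C = +0.577350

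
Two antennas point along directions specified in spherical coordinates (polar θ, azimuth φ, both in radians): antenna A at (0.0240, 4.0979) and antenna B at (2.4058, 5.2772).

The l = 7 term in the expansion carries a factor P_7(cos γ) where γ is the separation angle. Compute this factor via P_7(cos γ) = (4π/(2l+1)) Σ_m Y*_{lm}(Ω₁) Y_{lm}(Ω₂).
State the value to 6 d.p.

-0.025968

Addition theorem: P_7(cos γ) = (4π/15) Σ_m Y*_{lm}(Ω₁) Y_{lm}(Ω₂), m = −7…7:
  term(m=-7) = -0.00000 - 0.00000j   from Y*(Ω₁)=-0.00000 - 0.00000j, Y(Ω₂)=0.02227 + 0.02111j
  term(m=-6) = -0.00000 + 0.00000j   from Y*(Ω₁)=0.00000 - 0.00000j, Y(Ω₂)=-0.12293 + 0.03103j
  term(m=-5) = 0.00000 + 0.00000j   from Y*(Ω₁)=-0.00000 + 0.00000j, Y(Ω₂)=0.09587 - 0.29169j
  term(m=-4) = -0.00000 - 0.00000j   from Y*(Ω₁)=-0.00000 - 0.00000j, Y(Ω₂)=0.29064 + 0.35326j
  term(m=-3) = -0.00004 + 0.00002j   from Y*(Ω₁)=0.00012 - 0.00003j, Y(Ω₂)=-0.32909 + 0.04090j
  term(m=-2) = -0.00036 - 0.00036j   from Y*(Ω₁)=-0.00145 + 0.00406j, Y(Ω₂)=-0.05053 + 0.10701j
  term(m=-1) = -0.01455 + 0.03525j   from Y*(Ω₁)=-0.05634 - 0.07984j, Y(Ω₂)=-0.20888 - 0.32964j
  term(m=+0) = -0.00110 + 0.00000j   from Y*(Ω₁)=1.08376 + 0.00000j, Y(Ω₂)=-0.00101 + 0.00000j
  term(m=+1) = -0.01455 - 0.03525j   from Y*(Ω₁)=0.05634 - 0.07984j, Y(Ω₂)=0.20888 - 0.32964j
  term(m=+2) = -0.00036 + 0.00036j   from Y*(Ω₁)=-0.00145 - 0.00406j, Y(Ω₂)=-0.05053 - 0.10701j
  term(m=+3) = -0.00004 - 0.00002j   from Y*(Ω₁)=-0.00012 - 0.00003j, Y(Ω₂)=0.32909 + 0.04090j
  term(m=+4) = -0.00000 + 0.00000j   from Y*(Ω₁)=-0.00000 + 0.00000j, Y(Ω₂)=0.29064 - 0.35326j
  term(m=+5) = 0.00000 - 0.00000j   from Y*(Ω₁)=0.00000 + 0.00000j, Y(Ω₂)=-0.09587 - 0.29169j
  term(m=+6) = -0.00000 - 0.00000j   from Y*(Ω₁)=0.00000 + 0.00000j, Y(Ω₂)=-0.12293 - 0.03103j
  term(m=+7) = -0.00000 + 0.00000j   from Y*(Ω₁)=0.00000 - 0.00000j, Y(Ω₂)=-0.02227 + 0.02111j
Accumulated sum -0.03100 - 0.00000j; after 4π/(2l+1) scaling, -0.02597 - 0.00000j ⇒ P_7 = -0.025968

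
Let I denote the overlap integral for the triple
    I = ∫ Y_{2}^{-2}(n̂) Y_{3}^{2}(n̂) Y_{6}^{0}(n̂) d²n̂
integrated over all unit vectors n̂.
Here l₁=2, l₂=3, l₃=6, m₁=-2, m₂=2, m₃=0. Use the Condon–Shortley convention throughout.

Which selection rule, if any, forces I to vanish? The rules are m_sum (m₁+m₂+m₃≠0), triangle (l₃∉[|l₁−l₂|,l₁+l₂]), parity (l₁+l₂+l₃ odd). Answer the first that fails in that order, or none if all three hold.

triangle

m₁+m₂+m₃ = -2 + 2 + 0 = 0  ✓
triangle: need |l₁−l₂| ≤ l₃ ≤ l₁+l₂ = [1,5]; l₃=6 is outside  ✗
parity: l₁+l₂+l₃ = 11 is odd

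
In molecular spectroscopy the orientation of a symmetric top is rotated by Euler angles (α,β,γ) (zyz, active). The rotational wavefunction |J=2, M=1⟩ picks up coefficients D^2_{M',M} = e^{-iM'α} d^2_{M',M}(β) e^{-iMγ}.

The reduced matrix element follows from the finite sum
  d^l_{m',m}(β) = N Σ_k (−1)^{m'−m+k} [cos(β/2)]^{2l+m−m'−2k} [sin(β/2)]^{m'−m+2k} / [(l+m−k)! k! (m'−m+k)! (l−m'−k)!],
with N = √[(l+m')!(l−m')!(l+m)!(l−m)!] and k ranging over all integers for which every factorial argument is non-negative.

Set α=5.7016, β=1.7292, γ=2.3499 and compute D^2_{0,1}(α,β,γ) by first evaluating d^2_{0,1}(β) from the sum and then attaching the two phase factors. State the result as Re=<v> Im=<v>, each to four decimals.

Re=0.1340 Im=0.1357

Split into d^2_{0,1}(β=1.7292) × two z-phases.
c=cos(1.729200/2)=0.648945, s=sin(1.729200/2)=0.760836; N=√[2·2·6·1]=4.898979
k: max(0,(1)−(0))=1 … min(2+(1),2−(0))=2
  k=1: (−1)^0·4.8990/(2)·0.6489^3·0.7608^1 = +0.509318
  k=2: (−1)^1·4.8990/(2)·0.6489^1·0.7608^3 = -0.700093
d^2_{0,1}(1.7292) = +0.509318 -0.700093 = -0.190775
Attach z-rotation phases: D = e^{-i(0)(5.7016)}·(-0.190775)·e^{-i(1)(2.3499)} = +0.134047+0.135745i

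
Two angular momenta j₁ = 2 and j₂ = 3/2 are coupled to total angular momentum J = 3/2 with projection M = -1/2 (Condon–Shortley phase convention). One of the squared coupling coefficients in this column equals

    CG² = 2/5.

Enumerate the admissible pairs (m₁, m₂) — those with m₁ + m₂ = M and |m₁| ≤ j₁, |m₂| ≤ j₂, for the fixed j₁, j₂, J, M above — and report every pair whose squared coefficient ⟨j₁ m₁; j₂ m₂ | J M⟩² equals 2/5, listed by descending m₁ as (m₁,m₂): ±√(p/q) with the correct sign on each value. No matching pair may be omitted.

Admissible pairs with m₁+m₂ = M = -1/2: (-2,3/2), (-1,1/2), (0,-1/2), (1,-3/2)
  (m₁,m₂)=(1,-3/2): CG² = 2/5, CG = +√(2/5)   ← matches the target
  (m₁,m₂)=(0,-1/2): CG² = 1/5, CG = −√(1/5)
  (m₁,m₂)=(-1,1/2): CG² = 0/1, CG = 0
  (m₁,m₂)=(-2,3/2): CG² = 2/5, CG = +√(2/5)   ← matches the target
Pairs with CG² = 2/5: (1,-3/2): +√(2/5); (-2,3/2): +√(2/5)

(1,-3/2): +√(2/5); (-2,3/2): +√(2/5)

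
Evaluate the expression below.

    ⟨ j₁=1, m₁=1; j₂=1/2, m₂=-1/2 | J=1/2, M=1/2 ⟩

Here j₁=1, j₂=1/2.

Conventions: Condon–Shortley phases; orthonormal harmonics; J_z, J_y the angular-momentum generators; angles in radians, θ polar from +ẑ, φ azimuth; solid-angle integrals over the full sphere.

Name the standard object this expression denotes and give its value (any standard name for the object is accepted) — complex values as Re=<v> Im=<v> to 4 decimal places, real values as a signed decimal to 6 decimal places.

Clebsch–Gordan coefficient, +√(2/3) ≈ +0.816497

This is a Clebsch–Gordan (vector-coupling) coefficient.
triangle: 1!*1!*0!/3! = 1/6
(j±m)!: 2!*0!*0!*1!*1!*0! = 2
prefactor² = (2J+1)*Δ*N² = 2/3
  k=0: +1/(0!*1!*0!*0!*1!*0!) = 1
Σ = 1  ⇒  CG² = 2/3*1² = 2/3
CG = +√(2/3) = +0.816497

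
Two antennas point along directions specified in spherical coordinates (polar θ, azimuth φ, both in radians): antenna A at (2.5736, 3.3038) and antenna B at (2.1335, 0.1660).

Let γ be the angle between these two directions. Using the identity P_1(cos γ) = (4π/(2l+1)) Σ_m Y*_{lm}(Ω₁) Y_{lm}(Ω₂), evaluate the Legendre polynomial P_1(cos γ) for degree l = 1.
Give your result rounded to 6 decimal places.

Summing Y*_{l m}(θ₁,φ₁)·Y_{l m}(θ₂,φ₂) over m ∈ [−1, 1]; prefactor 4π/(2·1+1) = 4.188790:
  [-1]  conj(Y_{1,-1})(Ω₁) = (-0.183416, -0.030015) ; Y_{1,-1}(Ω₂) = (0.288207, -0.048287) ; Δ = (-0.054311, 0.000206)
  [+0]  conj(Y_{1,0})(Ω₁) = (-0.411883, -0.000000) ; Y_{1,0}(Ω₂) = (-0.260657, 0.000000) ; Δ = (0.107360, 0.000000)
  [+1]  conj(Y_{1,1})(Ω₁) = (0.183416, -0.030015) ; Y_{1,1}(Ω₂) = (-0.288207, -0.048287) ; Δ = (-0.054311, -0.000206)
Σ over m = (-0.001262, 0.000000); ×(4π/3) → (-0.005286, 0.000000). Real part: -0.005286

-0.005286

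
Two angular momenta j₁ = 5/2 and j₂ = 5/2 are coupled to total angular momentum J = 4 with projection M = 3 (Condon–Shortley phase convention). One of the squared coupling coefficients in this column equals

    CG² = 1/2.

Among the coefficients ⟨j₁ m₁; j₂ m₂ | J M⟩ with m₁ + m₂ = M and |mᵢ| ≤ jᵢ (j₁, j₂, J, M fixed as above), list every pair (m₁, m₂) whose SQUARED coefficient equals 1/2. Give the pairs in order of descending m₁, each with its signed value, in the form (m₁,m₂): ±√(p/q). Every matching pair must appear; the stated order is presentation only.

(5/2,1/2): +√(1/2); (1/2,5/2): −√(1/2)

Admissible pairs with m₁+m₂ = M = 3: (1/2,5/2), (3/2,3/2), (5/2,1/2)
  (m₁,m₂)=(5/2,1/2): CG² = 1/2, CG = +√(1/2)   ← matches the target
  (m₁,m₂)=(3/2,3/2): CG² = 0/1, CG = 0
  (m₁,m₂)=(1/2,5/2): CG² = 1/2, CG = −√(1/2)   ← matches the target
Pairs with CG² = 1/2: (5/2,1/2): +√(1/2); (1/2,5/2): −√(1/2)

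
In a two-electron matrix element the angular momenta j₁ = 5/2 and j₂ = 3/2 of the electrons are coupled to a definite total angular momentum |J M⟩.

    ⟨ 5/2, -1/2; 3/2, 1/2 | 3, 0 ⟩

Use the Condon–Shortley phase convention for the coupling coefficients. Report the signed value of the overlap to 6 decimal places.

√[7·1!4!2!/8! · 2!3!2!1!3!3!] = √(36/5)
  +(−1)^0/∏(0,1,3,2,1,0)! = 1/12  (running 1/12)
  +(−1)^1/∏(1,0,2,1,2,1)! = -1/4  (running -1/6)
⟨..|..⟩ = √(36/5)·(-1/6) = -0.447214

−√(1/5) = -0.447214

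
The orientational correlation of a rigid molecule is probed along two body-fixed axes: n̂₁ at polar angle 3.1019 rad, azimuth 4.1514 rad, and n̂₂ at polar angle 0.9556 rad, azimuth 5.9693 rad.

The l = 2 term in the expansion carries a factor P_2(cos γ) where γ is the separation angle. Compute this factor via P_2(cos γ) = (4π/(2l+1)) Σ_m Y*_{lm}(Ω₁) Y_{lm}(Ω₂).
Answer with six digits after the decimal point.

0.012620

Expand P_2 via completeness: Σ_{m} conj(Y_{2,m}) at Ω₁ times Y_{2,m} at Ω₂ —
  m=-2: Y*=-0.00026 + 0.00055j  Y=0.20850 + 0.15131j  product -0.00014 + 0.00007j
  m=-1: Y*=0.01630 + 0.02594j  Y=0.34632 + 0.11242j  product 0.00273 + 0.01081j
  m=+0: Y*=0.62929 + 0.00000j  Y=-0.00025 + 0.00000j  product -0.00016 + 0.00000j
  m=+1: Y*=-0.01630 + 0.02594j  Y=-0.34632 + 0.11242j  product 0.00273 - 0.01081j
  m=+2: Y*=-0.00026 - 0.00055j  Y=0.20850 - 0.15131j  product -0.00014 - 0.00007j
Accumulated sum 0.00502 + 0.00000j; after 4π/(2l+1) scaling, 0.01262 + 0.00000j ⇒ P_2 = 0.012620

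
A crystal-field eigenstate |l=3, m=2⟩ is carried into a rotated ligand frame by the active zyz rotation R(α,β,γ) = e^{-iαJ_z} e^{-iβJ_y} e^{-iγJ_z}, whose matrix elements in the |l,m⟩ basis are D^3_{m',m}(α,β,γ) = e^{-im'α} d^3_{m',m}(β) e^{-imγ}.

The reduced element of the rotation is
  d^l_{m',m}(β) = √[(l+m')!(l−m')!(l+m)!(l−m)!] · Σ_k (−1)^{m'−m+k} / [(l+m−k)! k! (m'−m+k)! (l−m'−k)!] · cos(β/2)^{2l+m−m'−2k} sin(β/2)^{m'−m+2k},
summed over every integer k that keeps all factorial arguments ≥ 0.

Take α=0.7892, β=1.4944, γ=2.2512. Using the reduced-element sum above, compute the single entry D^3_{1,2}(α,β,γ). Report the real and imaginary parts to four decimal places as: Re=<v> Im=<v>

Re=-0.1790 Im=-0.2737

D^3_{1,2}(0.7892,1.4944,2.2512) = e^{-i·1·0.7892}·d^3_{1,2}(1.4944)·e^{-i·2·2.2512}. Compute d first:
c=cos(1.494400/2)=0.733595, s=sin(1.494400/2)=0.679587; N=√[24·2·120·1]=75.894664
k∈{1,2} keeps every argument non-negative
  k=1: (−1)^0·75.8947/(24)·0.7336^5·0.6796^1 = +0.456589
  k=2: (−1)^1·75.8947/(12)·0.7336^3·0.6796^3 = -0.783672
d^3_{1,2}(1.4944) = +0.456589 -0.783672 = -0.327082
Attach z-rotation phases: D = e^{-i(1)(0.7892)}·(-0.327082)·e^{-i(2)(2.2512)} = -0.179033-0.273734i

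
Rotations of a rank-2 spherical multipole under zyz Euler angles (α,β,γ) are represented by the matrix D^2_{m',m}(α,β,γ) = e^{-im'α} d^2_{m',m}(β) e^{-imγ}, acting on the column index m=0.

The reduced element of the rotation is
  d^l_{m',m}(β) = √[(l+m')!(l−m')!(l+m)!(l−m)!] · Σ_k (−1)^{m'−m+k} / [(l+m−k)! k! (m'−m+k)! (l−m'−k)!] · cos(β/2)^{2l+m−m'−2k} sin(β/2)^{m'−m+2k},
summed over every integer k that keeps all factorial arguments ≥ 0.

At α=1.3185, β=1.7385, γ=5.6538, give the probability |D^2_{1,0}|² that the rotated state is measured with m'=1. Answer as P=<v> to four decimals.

Split into d^2_{1,0}(β=1.7385) × two z-phases.
c=cos(1.738500/2)=0.645400, s=sin(1.738500/2)=0.763845; N=√[6·1·2·2]=4.898979
The bounds max(0,m−m')=0 and min(l+m,l−m')=1 give 2 terms
  k=0: (−1)^1·4.8990/(2)·0.6454^3·0.7638^1 = -0.502999
  k=1: (−1)^2·4.8990/(2)·0.6454^1·0.7638^3 = +0.704564
d^2_{1,0}(1.7385) = -0.502999 +0.704564 = +0.201565
|D^2_{1,0}|² = |d^2_{1,0}(β)|² = (+0.201565)² = 0.040628 (the z-rotation phases have unit modulus)

P=0.0406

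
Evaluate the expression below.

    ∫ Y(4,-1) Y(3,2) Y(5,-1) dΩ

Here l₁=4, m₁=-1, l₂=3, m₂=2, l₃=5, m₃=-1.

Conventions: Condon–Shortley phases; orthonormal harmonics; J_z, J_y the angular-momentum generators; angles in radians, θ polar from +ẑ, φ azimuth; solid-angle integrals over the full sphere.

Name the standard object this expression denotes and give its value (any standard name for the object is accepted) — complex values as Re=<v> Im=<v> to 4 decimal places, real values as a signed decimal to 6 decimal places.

Gaunt coefficient, +0.138239

This is a Gaunt coefficient — the integral of a triple product of spherical harmonics over the sphere.
Rules hold: Σm=0, L=12 even, 1≤5≤7.
N = 9·7·11 = 693
Δ = 2!·6!·4!/13! = 1/180180
Racah Σ t=0..2: t=0:+1/576 t=1:−1/144 t=2:+1/576 = -1/288
⇒ 3j(4 3 5; 0 0 0)² = 20/1001, sgn +1
Racah Σ t=1..2: t=1:−1/1152 t=2:+1/432 = 5/3456
⇒ 3j(4 3 5; -1 2 -1)² = 625/36036, sgn +1
4πI² = N·(3j₀)²·(3jₘ)² = 3125/13013
I = +1·√(0.240144/4π) = 0.13823925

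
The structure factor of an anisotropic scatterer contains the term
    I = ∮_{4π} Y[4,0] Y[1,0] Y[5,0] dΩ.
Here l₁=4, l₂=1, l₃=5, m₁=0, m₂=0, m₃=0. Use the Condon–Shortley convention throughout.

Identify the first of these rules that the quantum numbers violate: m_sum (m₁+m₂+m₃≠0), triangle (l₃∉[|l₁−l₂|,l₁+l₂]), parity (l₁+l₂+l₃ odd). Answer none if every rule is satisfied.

m₁+m₂+m₃ = 0 + 0 + 0 = 0  ✓
triangle: |4−1|=3 ≤ l₃=5 ≤ 4+1=5  ✓
parity: l₁+l₂+l₃ = 10 is even  ✓

none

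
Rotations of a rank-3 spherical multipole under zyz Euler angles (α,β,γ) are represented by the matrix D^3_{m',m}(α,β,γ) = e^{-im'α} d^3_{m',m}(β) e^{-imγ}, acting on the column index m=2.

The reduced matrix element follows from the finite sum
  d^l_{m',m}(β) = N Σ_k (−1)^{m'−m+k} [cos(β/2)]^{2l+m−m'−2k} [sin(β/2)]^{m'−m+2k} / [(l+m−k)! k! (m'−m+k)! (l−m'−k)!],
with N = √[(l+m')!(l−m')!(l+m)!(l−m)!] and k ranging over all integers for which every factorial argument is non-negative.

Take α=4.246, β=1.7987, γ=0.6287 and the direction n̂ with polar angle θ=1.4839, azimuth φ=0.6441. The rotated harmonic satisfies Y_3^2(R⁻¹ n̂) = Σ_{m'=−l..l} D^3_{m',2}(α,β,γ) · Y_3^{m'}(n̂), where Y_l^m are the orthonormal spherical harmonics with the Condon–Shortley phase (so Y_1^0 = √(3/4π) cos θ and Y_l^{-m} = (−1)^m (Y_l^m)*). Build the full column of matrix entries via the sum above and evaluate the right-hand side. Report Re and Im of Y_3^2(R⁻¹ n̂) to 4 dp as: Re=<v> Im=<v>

Need the full column D^3_{m',2} for m'=−3..3 at α=4.2460, β=1.7987, γ=0.6287.
cos(β/2)=0.622119, sin(β/2)=0.782923
d^3_{-3,2}: single k=5 term ⇒ +0.448274;  D = +0.208999-0.396571i
d^3_{-2,2}: k∈[4..5] ⇒ +0.727097 -0.230310 = +0.496787;  D = +0.288401+0.404503i
d^3_{-1,2}: k∈[3..4] ⇒ +0.730814 -0.578719 = +0.152095;  D = -0.150319+0.023179i
d^3_{0,2}: k∈[2..3] ⇒ +0.502912 -0.796495 = -0.293583;  D = -0.090509+0.279283i
d^3_{1,2}: k∈[1..2] ⇒ +0.230721 -0.730814 = -0.500094;  D = -0.355599-0.351629i
d^3_{2,2}: k∈[0..1] ⇒ +0.057975 -0.459094 = -0.401119;  D = +0.380169-0.127937i
d^3_{3,2}: single k=0 term ⇒ -0.178715;  D = -0.025251+0.176922i
Y_3^{m'}(θ=1.4839,φ=0.6441) and Σ D·Y over m':
  (+0.2090-0.3966i)·(-0.1459-0.3859i)  (+0.2884+0.4045i)·(+0.0245-0.0845i)  (-0.1503+0.0232i)·(-0.2478+0.1860i)  (-0.0905+0.2793i)·(-0.0959+0.0000i)  (-0.3556-0.3516i)·(+0.2478+0.1860i)  (+0.3802-0.1279i)·(+0.0245+0.0845i)  (-0.0253+0.1769i)·(+0.1459-0.3859i)
Y_3^2(R⁻¹ n̂) = -0.038577-0.186463i

Re=-0.0386 Im=-0.1865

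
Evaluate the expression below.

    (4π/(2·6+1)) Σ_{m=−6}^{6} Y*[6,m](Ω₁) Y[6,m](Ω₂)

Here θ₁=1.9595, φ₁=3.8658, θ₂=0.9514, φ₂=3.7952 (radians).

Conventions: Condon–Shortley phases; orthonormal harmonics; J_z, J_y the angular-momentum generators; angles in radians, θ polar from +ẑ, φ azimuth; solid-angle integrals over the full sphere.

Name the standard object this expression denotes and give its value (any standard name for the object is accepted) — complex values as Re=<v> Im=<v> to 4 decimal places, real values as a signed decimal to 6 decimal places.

This sum is the spherical-harmonic addition theorem: it equals the Legendre polynomial P_l(cos γ) of the angle γ between the two directions.
Summing Y*_{l m}(θ₁,φ₁)·Y_{l m}(θ₂,φ₂) over m ∈ [−6, 6]; prefactor 4π/(2·6+1) = 0.966644:
  [-6]  conj(Y_{6,-6})(Ω₁) = -0.10890 - 0.28317j ; Y_{6,-6}(Ω₂) = -0.10007 + 0.09900j ; Δ = 0.03893 + 0.01755j
  [-5]  conj(Y_{6,-5})(Ω₁) = -0.38189 - 0.19855j ; Y_{6,-5}(Ω₂) = 0.34491 - 0.04385j ; Δ = -0.14042 - 0.05174j
  [-4]  conj(Y_{6,-4})(Ω₁) = -0.14722 + 0.03677j ; Y_{6,-4}(Ω₂) = -0.36691 - 0.21359j ; Δ = 0.06187 + 0.01795j
  [-3]  conj(Y_{6,-3})(Ω₁) = 0.15729 - 0.22901j ; Y_{6,-3}(Ω₂) = 0.05490 + 0.13355j ; Δ = 0.03922 + 0.00843j
  [-2]  conj(Y_{6,-2})(Ω₁) = -0.03080 - 0.25042j ; Y_{6,-2}(Ω₂) = -0.07415 + 0.27478j ; Δ = 0.07109 + 0.01011j
  [-1]  conj(Y_{6,-1})(Ω₁) = 0.14846 + 0.13132j ; Y_{6,-1}(Ω₂) = 0.21064 - 0.16133j ; Δ = 0.05246 + 0.00371j
  [+0]  conj(Y_{6,0})(Ω₁) = 0.27127 + 0.00000j ; Y_{6,0}(Ω₂) = 0.21937 + 0.00000j ; Δ = 0.05951 + 0.00000j
  [+1]  conj(Y_{6,1})(Ω₁) = -0.14846 + 0.13132j ; Y_{6,1}(Ω₂) = -0.21064 - 0.16133j ; Δ = 0.05246 - 0.00371j
  [+2]  conj(Y_{6,2})(Ω₁) = -0.03080 + 0.25042j ; Y_{6,2}(Ω₂) = -0.07415 - 0.27478j ; Δ = 0.07109 - 0.01011j
  [+3]  conj(Y_{6,3})(Ω₁) = -0.15729 - 0.22901j ; Y_{6,3}(Ω₂) = -0.05490 + 0.13355j ; Δ = 0.03922 - 0.00843j
  [+4]  conj(Y_{6,4})(Ω₁) = -0.14722 - 0.03677j ; Y_{6,4}(Ω₂) = -0.36691 + 0.21359j ; Δ = 0.06187 - 0.01795j
  [+5]  conj(Y_{6,5})(Ω₁) = 0.38189 - 0.19855j ; Y_{6,5}(Ω₂) = -0.34491 - 0.04385j ; Δ = -0.14042 + 0.05174j
  [+6]  conj(Y_{6,6})(Ω₁) = -0.10890 + 0.28317j ; Y_{6,6}(Ω₂) = -0.10007 - 0.09900j ; Δ = 0.03893 - 0.01755j
Total Σ_m = 0.30582 + 0.00000j. Multiply by 0.966644: 0.29562 + 0.00000j. P_6(cos γ) = 0.295619

Legendre polynomial (addition theorem), +0.295619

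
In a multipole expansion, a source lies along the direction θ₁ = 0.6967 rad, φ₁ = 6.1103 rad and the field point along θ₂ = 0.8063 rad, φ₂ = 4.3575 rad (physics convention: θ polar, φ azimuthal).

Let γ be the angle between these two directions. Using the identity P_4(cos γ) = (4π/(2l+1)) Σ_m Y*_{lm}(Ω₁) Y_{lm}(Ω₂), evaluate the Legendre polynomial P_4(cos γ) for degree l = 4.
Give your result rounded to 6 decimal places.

Expand P_4 via completeness: Σ_{m} conj(Y_{4,m}) at Ω₁ times Y_{4,m} at Ω₂ —
  [-4]  conj(Y_{4,-4})(Ω₁) = (0.057795, -0.047850) ; Y_{4,-4}(Ω₂) = (0.018091, 0.118703) ; Δ = (0.006725, 0.005995)
  [-3]  conj(Y_{4,-3})(Ω₁) = (0.220295, -0.125740) ; Y_{4,-3}(Ω₂) = (0.284875, -0.157903) ; Δ = (0.042902, -0.070605)
  [-2]  conj(Y_{4,-2})(Ω₁) = (0.404023, -0.145547) ; Y_{4,-2}(Ω₂) = (-0.311095, -0.267275) ; Δ = (-0.164591, -0.062707)
  [-1]  conj(Y_{4,-1})(Ω₁) = (0.256342, -0.044765) ; Y_{4,-1}(Ω₂) = (-0.029050, 0.078390) ; Δ = (-0.003938, 0.021395)
  [+0]  conj(Y_{4,0})(Ω₁) = (-0.268309, -0.000000) ; Y_{4,0}(Ω₂) = (-0.353239, 0.000000) ; Δ = (0.094777, 0.000000)
  [+1]  conj(Y_{4,1})(Ω₁) = (-0.256342, -0.044765) ; Y_{4,1}(Ω₂) = (0.029050, 0.078390) ; Δ = (-0.003938, -0.021395)
  [+2]  conj(Y_{4,2})(Ω₁) = (0.404023, 0.145547) ; Y_{4,2}(Ω₂) = (-0.311095, 0.267275) ; Δ = (-0.164591, 0.062707)
  [+3]  conj(Y_{4,3})(Ω₁) = (-0.220295, -0.125740) ; Y_{4,3}(Ω₂) = (-0.284875, -0.157903) ; Δ = (0.042902, 0.070605)
  [+4]  conj(Y_{4,4})(Ω₁) = (0.057795, 0.047850) ; Y_{4,4}(Ω₂) = (0.018091, -0.118703) ; Δ = (0.006725, -0.005995)
Accumulated sum (-0.143024, -0.000000); after 4π/(2l+1) scaling, (-0.199700, -0.000000) ⇒ P_4 = -0.199700

-0.199700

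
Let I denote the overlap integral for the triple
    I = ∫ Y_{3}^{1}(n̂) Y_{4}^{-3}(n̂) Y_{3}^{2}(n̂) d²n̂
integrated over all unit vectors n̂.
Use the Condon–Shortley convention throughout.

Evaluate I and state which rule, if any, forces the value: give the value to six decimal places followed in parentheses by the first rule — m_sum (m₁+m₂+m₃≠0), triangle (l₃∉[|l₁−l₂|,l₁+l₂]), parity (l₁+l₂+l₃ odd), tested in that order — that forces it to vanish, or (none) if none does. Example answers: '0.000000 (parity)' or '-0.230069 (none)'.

-0.095955 (none)

m-sum 0 ✓  L=10 even ✓  1≤3≤7 ✓
Π(2lᵢ+1) = 7×9×7 = 441
triangle coeff Δ(3,4,3) = 1/34650
Σ_t [1,3]: t=1:−1/72 t=2:+1/16 t=3:−1/72 = 5/144
(3j)²=2/77 [(3 4 3; 0 0 0)], sign=-1
Σ_t [0,1]: t=0:+1/288 t=1:−1/144 = -1/288
(3j)²=1/99 [(3 4 3; 1 -3 2)], sign=+1
⇒ 4πI² = 14/121
I = (-1)√(14/121/(4π)) = -0.09595473
No selection rule forces the value: the integral is nonzero (none).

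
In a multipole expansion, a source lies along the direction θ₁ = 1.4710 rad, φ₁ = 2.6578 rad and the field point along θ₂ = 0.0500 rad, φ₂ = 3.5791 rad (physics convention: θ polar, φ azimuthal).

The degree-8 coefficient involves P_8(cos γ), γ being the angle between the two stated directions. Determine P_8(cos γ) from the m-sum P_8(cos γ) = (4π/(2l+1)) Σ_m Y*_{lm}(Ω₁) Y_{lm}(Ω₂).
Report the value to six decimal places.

Summing Y*_{l m}(θ₁,φ₁)·Y_{l m}(θ₂,φ₂) over m ∈ [−8, 8]; prefactor 4π/(2·8+1) = 0.739198:
  term(m=-8) = 0.00000 - 0.00000j   from Y*(Ω₁)=-0.36947 + 0.32982j, Y(Ω₂)=-0.00000 + 0.00000j
  term(m=-7) = 0.00000 - 0.00000j   from Y*(Ω₁)=0.19244 - 0.04811j, Y(Ω₂)=0.00000 + 0.00000j
  term(m=-6) = -0.00000 - 0.00000j   from Y*(Ω₁)=0.30210 + 0.07356j, Y(Ω₂)=-0.00000 - 0.00000j
  term(m=-5) = 0.00000 - 0.00000j   from Y*(Ω₁)=-0.16899 - 0.14900j, Y(Ω₂)=0.00000 + 0.00000j
  term(m=-4) = -0.00002 + 0.00001j   from Y*(Ω₁)=-0.08843 - 0.23186j, Y(Ω₂)=-0.00001 - 0.00008j
  term(m=-3) = -0.00038 - 0.00015j   from Y*(Ω₁)=-0.02804 + 0.23372j, Y(Ω₂)=-0.00044 + 0.00167j
  term(m=-2) = 0.00150 + 0.00537j   from Y*(Ω₁)=-0.12435 + 0.18051j, Y(Ω₂)=0.01630 - 0.01952j
  term(m=-1) = -0.03488 + 0.04594j   from Y*(Ω₁)=0.21163 - 0.11120j, Y(Ω₂)=-0.21855 + 0.10222j
  term(m=+0) = 0.23392 + 0.00000j   from Y*(Ω₁)=0.21049 + 0.00000j, Y(Ω₂)=1.11135 + 0.00000j
  term(m=+1) = -0.03488 - 0.04594j   from Y*(Ω₁)=-0.21163 - 0.11120j, Y(Ω₂)=0.21855 + 0.10222j
  term(m=+2) = 0.00150 - 0.00537j   from Y*(Ω₁)=-0.12435 - 0.18051j, Y(Ω₂)=0.01630 + 0.01952j
  term(m=+3) = -0.00038 + 0.00015j   from Y*(Ω₁)=0.02804 + 0.23372j, Y(Ω₂)=0.00044 + 0.00167j
  term(m=+4) = -0.00002 - 0.00001j   from Y*(Ω₁)=-0.08843 + 0.23186j, Y(Ω₂)=-0.00001 + 0.00008j
  term(m=+5) = 0.00000 + 0.00000j   from Y*(Ω₁)=0.16899 - 0.14900j, Y(Ω₂)=-0.00000 + 0.00000j
  term(m=+6) = -0.00000 + 0.00000j   from Y*(Ω₁)=0.30210 - 0.07356j, Y(Ω₂)=-0.00000 + 0.00000j
  term(m=+7) = 0.00000 + 0.00000j   from Y*(Ω₁)=-0.19244 - 0.04811j, Y(Ω₂)=-0.00000 + 0.00000j
  term(m=+8) = 0.00000 + 0.00000j   from Y*(Ω₁)=-0.36947 - 0.32982j, Y(Ω₂)=-0.00000 - 0.00000j
Total Σ_m = 0.16636 - 0.00000j. Multiply by 0.739198: 0.12297 - 0.00000j. P_8(cos γ) = 0.122970

0.122970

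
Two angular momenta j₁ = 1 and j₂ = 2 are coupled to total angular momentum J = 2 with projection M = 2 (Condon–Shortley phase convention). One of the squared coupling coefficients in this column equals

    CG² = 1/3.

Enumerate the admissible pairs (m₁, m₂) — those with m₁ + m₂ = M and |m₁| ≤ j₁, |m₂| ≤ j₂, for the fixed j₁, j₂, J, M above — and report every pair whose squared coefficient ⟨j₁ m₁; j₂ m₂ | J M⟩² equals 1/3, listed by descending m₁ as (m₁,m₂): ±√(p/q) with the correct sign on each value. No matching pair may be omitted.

Admissible pairs with m₁+m₂ = M = 2: (0,2), (1,1)
  (m₁,m₂)=(1,1): CG² = 1/3, CG = +√(1/3)   ← matches the target
  (m₁,m₂)=(0,2): CG² = 2/3, CG = −√(2/3)
Pairs with CG² = 1/3: (1,1): +√(1/3)

(1,1): +√(1/3)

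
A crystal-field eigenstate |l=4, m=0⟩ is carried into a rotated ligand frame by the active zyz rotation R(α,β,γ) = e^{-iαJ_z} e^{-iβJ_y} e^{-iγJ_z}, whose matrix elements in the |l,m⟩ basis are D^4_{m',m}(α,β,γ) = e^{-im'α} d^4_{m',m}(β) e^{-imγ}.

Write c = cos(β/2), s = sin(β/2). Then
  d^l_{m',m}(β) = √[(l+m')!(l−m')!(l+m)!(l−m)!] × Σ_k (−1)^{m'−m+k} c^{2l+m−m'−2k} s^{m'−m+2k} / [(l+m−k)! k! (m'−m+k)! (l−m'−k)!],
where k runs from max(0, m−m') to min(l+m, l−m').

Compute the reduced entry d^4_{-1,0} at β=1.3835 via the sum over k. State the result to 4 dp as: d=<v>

d^4_{-1,0}(β=1.3835) via the finite sum:
c=cos(1.383500/2)=0.770131, s=sin(1.383500/2)=0.637886; N=√[6·120·24·24]=643.987578
Admissible k: 1..4 (factorial args all ≥0)
  k=1: (−1)^0·643.9876/(144)·0.7701^7·0.6379^1 = +0.458363
  k=2: (−1)^1·643.9876/(24)·0.7701^5·0.6379^3 = -1.886766
  k=3: (−1)^2·643.9876/(24)·0.7701^3·0.6379^5 = +1.294419
  k=4: (−1)^3·643.9876/(144)·0.7701^1·0.6379^7 = -0.148006
d^4_{-1,0}(1.3835) = +0.458363 -1.886766 +1.294419 -0.148006 = -0.281990

d=-0.2820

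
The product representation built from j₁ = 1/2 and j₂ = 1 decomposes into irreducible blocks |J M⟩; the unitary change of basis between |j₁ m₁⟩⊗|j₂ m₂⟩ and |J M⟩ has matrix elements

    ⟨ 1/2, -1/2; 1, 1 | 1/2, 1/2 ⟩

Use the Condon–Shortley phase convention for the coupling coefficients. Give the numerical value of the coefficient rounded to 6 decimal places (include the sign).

j₁+j₂−J=1  J+j₁−j₂=0  J−j₁+j₂=1  j₁+j₂+J+1=3
(j₁±m₁, j₂±m₂, J±M) = (0,1,2,0,1,0)
P² = 2/3
sum k=1..1:
  [1] −1/1 = -1
S = -1
C² = P²·S² = 2/3 ; C = -0.816497

−√(2/3) ≈ -0.816497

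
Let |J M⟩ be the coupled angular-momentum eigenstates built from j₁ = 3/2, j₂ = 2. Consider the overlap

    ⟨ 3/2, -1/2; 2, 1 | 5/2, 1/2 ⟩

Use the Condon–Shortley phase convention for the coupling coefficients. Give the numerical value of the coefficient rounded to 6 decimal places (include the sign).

-0.597614

j₁+j₂−J=1  J+j₁−j₂=2  J−j₁+j₂=3  j₁+j₂+J+1=7
(j₁±m₁, j₂±m₂, J±M) = (1,2,3,1,3,2)
P² = 72/35
sum k=0..1:
  [0] +1/12 = 1/12
  [1] −1/2 = -1/2
S = -5/12
C² = P²·S² = 5/14 ; C = -0.597614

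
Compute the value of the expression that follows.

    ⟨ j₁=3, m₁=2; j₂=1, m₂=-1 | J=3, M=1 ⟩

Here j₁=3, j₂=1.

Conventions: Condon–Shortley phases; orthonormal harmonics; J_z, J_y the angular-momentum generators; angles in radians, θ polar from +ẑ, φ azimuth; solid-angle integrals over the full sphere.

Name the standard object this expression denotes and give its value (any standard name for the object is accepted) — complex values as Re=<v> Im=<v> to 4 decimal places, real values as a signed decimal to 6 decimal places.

Clebsch–Gordan coefficient, +√(5/12) ≈ +0.645497

This is a Clebsch–Gordan (vector-coupling) coefficient.
√[7·1!5!1!/8! · 5!1!0!2!4!2!] = √(240)
  +(−1)^0/∏(0,1,1,0,4,1)! = 1/24  (running 1/24)
⟨..|..⟩ = √(240)·(1/24) = +0.645497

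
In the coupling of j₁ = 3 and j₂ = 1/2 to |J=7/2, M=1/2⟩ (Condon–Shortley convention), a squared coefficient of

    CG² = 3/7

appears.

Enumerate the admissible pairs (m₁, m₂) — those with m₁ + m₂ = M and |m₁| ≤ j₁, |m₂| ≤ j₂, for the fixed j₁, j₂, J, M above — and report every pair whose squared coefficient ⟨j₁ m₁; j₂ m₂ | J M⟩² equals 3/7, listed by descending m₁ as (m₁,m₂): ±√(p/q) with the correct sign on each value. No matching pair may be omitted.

(1,-1/2): +√(3/7)

Admissible pairs with m₁+m₂ = M = 1/2: (0,1/2), (1,-1/2)
  (m₁,m₂)=(1,-1/2): CG² = 3/7, CG = +√(3/7)   ← matches the target
  (m₁,m₂)=(0,1/2): CG² = 4/7, CG = +√(4/7)
Pairs with CG² = 3/7: (1,-1/2): +√(3/7)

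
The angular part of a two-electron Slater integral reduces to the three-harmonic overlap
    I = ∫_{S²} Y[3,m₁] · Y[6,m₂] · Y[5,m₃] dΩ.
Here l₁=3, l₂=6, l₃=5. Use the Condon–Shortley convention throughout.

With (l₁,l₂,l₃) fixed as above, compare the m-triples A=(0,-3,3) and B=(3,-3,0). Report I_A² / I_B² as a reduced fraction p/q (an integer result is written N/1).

Same 3,6,5: normalisation and zero-m 3j drop out of the ratio.
A: Δ: 4! 2! 8! / 15! → 1/675675; sum: t=1:−1/17280 t=2:+1/20160 t=3:−1/483840 = -1/96768; 3j²(3 6 5; 0 -3 3) = Δ·Π!·Σ² = 1/1001  (sign -1)
B: Δ: 4! 2! 8! / 15! → 1/675675; sum: t=0:+1/34560 = 1/34560; 3j²(3 6 5; 3 -3 0) = Δ·Π!·Σ² = 4/143  (sign -1)
I_A²/I_B² = (1/1001)/(4/143) = 1/28

1/28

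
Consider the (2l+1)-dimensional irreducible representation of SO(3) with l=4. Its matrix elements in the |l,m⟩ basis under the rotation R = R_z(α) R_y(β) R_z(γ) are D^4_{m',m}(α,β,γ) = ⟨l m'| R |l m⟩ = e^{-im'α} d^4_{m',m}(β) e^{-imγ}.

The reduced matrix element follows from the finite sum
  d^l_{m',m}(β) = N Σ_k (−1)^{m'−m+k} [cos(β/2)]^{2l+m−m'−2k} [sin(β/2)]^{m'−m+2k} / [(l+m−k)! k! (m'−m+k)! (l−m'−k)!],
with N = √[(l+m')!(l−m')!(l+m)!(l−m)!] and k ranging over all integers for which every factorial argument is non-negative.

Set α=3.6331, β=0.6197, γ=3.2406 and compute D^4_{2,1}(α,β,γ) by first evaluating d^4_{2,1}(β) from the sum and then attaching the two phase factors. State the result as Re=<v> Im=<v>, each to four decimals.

Re=0.2256 Im=-0.4241

Split into d^4_{2,1}(β=0.6197) × two z-phases.
With c≡cos(β/2)=0.952379 and s≡sin(β/2)=0.304916, N=[720·2·120·6]^{1/2}=1018.233765
The bounds max(0,m−m')=0 and min(l+m,l−m')=2 give 3 terms
  k=0: (−1)^1·1018.2338/(240)·0.9524^7·0.3049^1 = -0.919361
  k=1: (−1)^2·1018.2338/(48)·0.9524^5·0.3049^3 = +0.471190
  k=2: (−1)^3·1018.2338/(72)·0.9524^3·0.3049^5 = -0.032199
d^4_{2,1}(0.6197) = -0.919361 +0.471190 -0.032199 = -0.480370
D = (+0.554516-0.832173i)·(-0.480370)·(-0.995103+0.098846i) = +0.225555-0.424123i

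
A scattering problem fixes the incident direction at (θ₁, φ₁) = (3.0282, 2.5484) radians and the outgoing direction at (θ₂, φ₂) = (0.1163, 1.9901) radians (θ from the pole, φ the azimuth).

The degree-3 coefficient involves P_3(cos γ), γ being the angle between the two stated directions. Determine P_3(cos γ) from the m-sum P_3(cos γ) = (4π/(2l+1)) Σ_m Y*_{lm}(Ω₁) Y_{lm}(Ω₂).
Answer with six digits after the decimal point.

Expand P_3 via completeness: Σ_{m} conj(Y_{3,m}) at Ω₁ times Y_{3,m} at Ω₂ —
  [-3]  conj(Y_{3,-3})(Ω₁) = (0.000125, 0.000591) ; Y_{3,-3}(Ω₂) = (0.000620, 0.000201) ; Δ = (-0.000000, 0.000000)
  [-2]  conj(Y_{3,-2})(Ω₁) = (-0.004875, 0.012052) ; Y_{3,-2}(Ω₂) = (-0.009137, 0.010165) ; Δ = (-0.000078, -0.000160)
  [-1]  conj(Y_{3,-1})(Ω₁) = (-0.119341, 0.080459) ; Y_{3,-1}(Ω₂) = (-0.060043, -0.134704) ; Δ = (0.018004, 0.011245)
  [+0]  conj(Y_{3,0})(Ω₁) = (-0.717824, -0.000000) ; Y_{3,0}(Ω₂) = (0.716357, 0.000000) ; Δ = (-0.514218, -0.000000)
  [+1]  conj(Y_{3,1})(Ω₁) = (0.119341, 0.080459) ; Y_{3,1}(Ω₂) = (0.060043, -0.134704) ; Δ = (0.018004, -0.011245)
  [+2]  conj(Y_{3,2})(Ω₁) = (-0.004875, -0.012052) ; Y_{3,2}(Ω₂) = (-0.009137, -0.010165) ; Δ = (-0.000078, 0.000160)
  [+3]  conj(Y_{3,3})(Ω₁) = (-0.000125, 0.000591) ; Y_{3,3}(Ω₂) = (-0.000620, 0.000201) ; Δ = (-0.000000, -0.000000)
Σ over m = (-0.478367, 0.000000); ×(4π/7) → (-0.858762, 0.000000). Real part: -0.858762

-0.858762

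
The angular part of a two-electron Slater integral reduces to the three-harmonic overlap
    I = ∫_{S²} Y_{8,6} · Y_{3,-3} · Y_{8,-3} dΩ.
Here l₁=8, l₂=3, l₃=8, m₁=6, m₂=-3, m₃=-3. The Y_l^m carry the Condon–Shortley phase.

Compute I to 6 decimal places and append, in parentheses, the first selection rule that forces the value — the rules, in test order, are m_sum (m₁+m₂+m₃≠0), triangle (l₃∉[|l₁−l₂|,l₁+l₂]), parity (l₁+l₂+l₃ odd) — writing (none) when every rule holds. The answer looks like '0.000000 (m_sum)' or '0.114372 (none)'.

Σlᵢ=19 odd — θ-integrand is odd under cosθ→−cosθ; I=0

0.000000 (parity)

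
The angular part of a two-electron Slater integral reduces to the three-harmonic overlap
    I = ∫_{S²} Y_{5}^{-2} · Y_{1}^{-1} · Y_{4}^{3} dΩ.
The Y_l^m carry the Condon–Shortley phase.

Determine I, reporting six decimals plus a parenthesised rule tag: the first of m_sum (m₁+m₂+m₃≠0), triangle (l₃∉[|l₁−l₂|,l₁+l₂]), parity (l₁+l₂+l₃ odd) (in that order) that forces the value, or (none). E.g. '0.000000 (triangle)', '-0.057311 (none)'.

0.085055 (none)

m-sum 0 ✓  L=10 even ✓  4≤4≤6 ✓
Π(2lᵢ+1) = 11×3×9 = 297
triangle coeff Δ(5,1,4) = 1/495
Σ_t [1,1]: t=1:−1/576 = -1/576
(3j)²=5/99 [(5 1 4; 0 0 0)], sign=-1
Σ_t [0,0]: t=0:+1/10080 = 1/10080
(3j)²=1/165 [(5 1 4; -2 -1 3)], sign=-1
⇒ 4πI² = 1/11
I = (+1)√(1/11/(4π)) = 0.08505478
No selection rule forces the value: the integral is nonzero (none).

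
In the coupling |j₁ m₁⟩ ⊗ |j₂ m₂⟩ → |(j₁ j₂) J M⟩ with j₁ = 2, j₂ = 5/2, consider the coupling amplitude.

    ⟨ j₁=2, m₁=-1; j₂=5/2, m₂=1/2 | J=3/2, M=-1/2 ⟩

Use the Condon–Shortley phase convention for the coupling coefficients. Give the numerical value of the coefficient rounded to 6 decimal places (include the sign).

j₁+j₂−J=3  J+j₁−j₂=1  J−j₁+j₂=2  j₁+j₂+J+1=7
(j₁±m₁, j₂±m₂, J±M) = (1,3,3,2,1,2)
P² = 48/35
sum k=2..3:
  [2] +1/2 = 1/2
  [3] −1/12 = -1/12
S = 5/12
C² = P²·S² = 5/21 ; C = +0.487950

+√(5/21) = +0.487950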